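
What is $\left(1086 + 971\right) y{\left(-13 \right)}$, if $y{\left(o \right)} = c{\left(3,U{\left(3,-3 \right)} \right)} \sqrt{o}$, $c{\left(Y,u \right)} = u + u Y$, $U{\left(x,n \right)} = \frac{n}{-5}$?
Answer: $\frac{24684 i \sqrt{13}}{5} \approx 17800.0 i$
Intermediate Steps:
$U{\left(x,n \right)} = - \frac{n}{5}$ ($U{\left(x,n \right)} = n \left(- \frac{1}{5}\right) = - \frac{n}{5}$)
$c{\left(Y,u \right)} = u + Y u$
$y{\left(o \right)} = \frac{12 \sqrt{o}}{5}$ ($y{\left(o \right)} = \left(- \frac{1}{5}\right) \left(-3\right) \left(1 + 3\right) \sqrt{o} = \frac{3}{5} \cdot 4 \sqrt{o} = \frac{12 \sqrt{o}}{5}$)
$\left(1086 + 971\right) y{\left(-13 \right)} = \left(1086 + 971\right) \frac{12 \sqrt{-13}}{5} = 2057 \frac{12 i \sqrt{13}}{5} = \frac{24684 i \sqrt{13}}{5}$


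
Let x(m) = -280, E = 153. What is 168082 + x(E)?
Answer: 167802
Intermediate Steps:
168082 + x(E) = 168082 - 280 = 167802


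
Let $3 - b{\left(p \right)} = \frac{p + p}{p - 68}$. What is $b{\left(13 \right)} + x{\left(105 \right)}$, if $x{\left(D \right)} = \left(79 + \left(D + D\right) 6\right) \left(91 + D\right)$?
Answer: $\frac{14434611}{55} \approx 2.6245 \cdot 10^{5}$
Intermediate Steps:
$b{\left(p \right)} = 3 - \frac{2 p}{-68 + p}$ ($b{\left(p \right)} = 3 - \frac{p + p}{p - 68} = 3 - \frac{2 p}{-68 + p}$)
$x{\left(D \right)} = \left(79 + 12 D\right) \left(91 + D\right)$ ($x{\left(D \right)} = \left(79 + 2 D 6\right) \left(91 + D\right) = \left(79 + 12 D\right) \left(91 + D\right)$)
$b{\left(13 \right)} + x{\left(105 \right)} = \frac{-204 + 13}{-68 + 13} + \left(7189 + 12 \cdot 105^{2} + 1171 \cdot 105\right) = \frac{1}{-55} \left(-191\right) + \left(7189 + 12 \cdot 11025 + 122955\right) = \left(- \frac{1}{55}\right) \left(-191\right) + \left(7189 + 132300 + 122955\right) = \frac{191}{55} + 262444 = \frac{14434611}{55}$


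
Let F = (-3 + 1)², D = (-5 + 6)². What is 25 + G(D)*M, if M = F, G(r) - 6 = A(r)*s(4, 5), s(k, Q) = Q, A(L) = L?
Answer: 69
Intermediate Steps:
D = 1 (D = 1² = 1)
G(r) = 6 + 5*r (G(r) = 6 + r*5 = 6 + 5*r)
F = 4 (F = (-2)² = 4)
M = 4
25 + G(D)*M = 25 + (6 + 5*1)*4 = 25 + (6 + 5)*4 = 25 + 11*4 = 25 + 44 = 69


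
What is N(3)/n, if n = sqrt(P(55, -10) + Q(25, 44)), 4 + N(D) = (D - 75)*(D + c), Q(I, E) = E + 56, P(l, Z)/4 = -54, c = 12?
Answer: 542*I*sqrt(29)/29 ≈ 100.65*I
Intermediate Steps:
P(l, Z) = -216 (P(l, Z) = 4*(-54) = -216)
Q(I, E) = 56 + E
N(D) = -4 + (-75 + D)*(12 + D) (N(D) = -4 + (D - 75)*(D + 12) = -4 + (-75 + D)*(12 + D))
n = 2*I*sqrt(29) (n = sqrt(-216 + (56 + 44)) = sqrt(-216 + 100) = sqrt(-116) = 2*I*sqrt(29) ≈ 10.77*I)
N(3)/n = (-904 + 3**2 - 63*3)/((2*I*sqrt(29))) = (-904 + 9 - 189)*(-I*sqrt(29)/58) = -(-542)*I*sqrt(29)/29 = 542*I*sqrt(29)/29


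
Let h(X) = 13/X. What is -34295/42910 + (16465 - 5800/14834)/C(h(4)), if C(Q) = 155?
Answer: 208026274489/1973233514 ≈ 105.42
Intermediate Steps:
-34295/42910 + (16465 - 5800/14834)/C(h(4)) = -34295/42910 + (16465 - 5800/14834)/155 = -34295*1/42910 + (16465 - 5800/14834)*(1/155) = -6859/8582 + (16465 - 1*2900/7417)*(1/155) = -6859/8582 + (16465 - 2900/7417)*(1/155) = -6859/8582 + (122118005/7417)*(1/155) = -6859/8582 + 24423601/229927 = 208026274489/1973233514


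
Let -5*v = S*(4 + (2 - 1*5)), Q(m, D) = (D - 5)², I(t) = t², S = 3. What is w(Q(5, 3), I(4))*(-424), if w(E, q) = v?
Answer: 1272/5 ≈ 254.40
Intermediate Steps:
Q(m, D) = (-5 + D)²
v = -⅗ (v = -3*(4 + (2 - 1*5))/5 = -3*(4 + (2 - 5))/5 = -3*(4 - 3)/5 = -3/5 = -⅕*3 = -⅗ ≈ -0.60000)
w(E, q) = -⅗
w(Q(5, 3), I(4))*(-424) = -⅗*(-424) = 1272/5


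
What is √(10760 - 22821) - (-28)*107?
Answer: 2996 + I*√12061 ≈ 2996.0 + 109.82*I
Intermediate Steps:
√(10760 - 22821) - (-28)*107 = √(-12061) - 1*(-2996) = I*√12061 + 2996 = 2996 + I*√12061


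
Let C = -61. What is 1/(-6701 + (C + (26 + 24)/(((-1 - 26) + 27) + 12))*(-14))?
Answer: -3/17716 ≈ -0.00016934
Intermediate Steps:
1/(-6701 + (C + (26 + 24)/(((-1 - 26) + 27) + 12))*(-14)) = 1/(-6701 + (-61 + (26 + 24)/(((-1 - 26) + 27) + 12))*(-14)) = 1/(-6701 + (-61 + 50/((-27 + 27) + 12))*(-14)) = 1/(-6701 + (-61 + 50/(0 + 12))*(-14)) = 1/(-6701 + (-61 + 50/12)*(-14)) = 1/(-6701 + (-61 + 50*(1/12))*(-14)) = 1/(-6701 + (-61 + 25/6)*(-14)) = 1/(-6701 - 341/6*(-14)) = 1/(-6701 + 2387/3) = 1/(-17716/3) = -3/17716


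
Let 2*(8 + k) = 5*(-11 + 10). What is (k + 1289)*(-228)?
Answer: -291498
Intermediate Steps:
k = -21/2 (k = -8 + (5*(-11 + 10))/2 = -8 + (5*(-1))/2 = -8 + (½)*(-5) = -8 - 5/2 = -21/2 ≈ -10.500)
(k + 1289)*(-228) = (-21/2 + 1289)*(-228) = (2557/2)*(-228) = -291498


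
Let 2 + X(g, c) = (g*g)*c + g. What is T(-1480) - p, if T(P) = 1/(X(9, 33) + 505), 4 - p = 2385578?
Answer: 7598053191/3185 ≈ 2.3856e+6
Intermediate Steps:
p = -2385574 (p = 4 - 1*2385578 = 4 - 2385578 = -2385574)
X(g, c) = -2 + g + c*g² (X(g, c) = -2 + ((g*g)*c + g) = -2 + (g²*c + g) = -2 + (c*g² + g) = -2 + (g + c*g²) = -2 + g + c*g²)
T(P) = 1/3185 (T(P) = 1/((-2 + 9 + 33*9²) + 505) = 1/((-2 + 9 + 33*81) + 505) = 1/((-2 + 9 + 2673) + 505) = 1/(2680 + 505) = 1/3185)
T(-1480) - p = 1/3185 - 1*(-2385574) = 1/3185 + 2385574 = 7598053191/3185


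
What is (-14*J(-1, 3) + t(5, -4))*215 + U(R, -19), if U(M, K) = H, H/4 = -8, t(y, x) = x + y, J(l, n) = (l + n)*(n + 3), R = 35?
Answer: -35937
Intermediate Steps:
J(l, n) = (3 + n)*(l + n) (J(l, n) = (l + n)*(3 + n) = (3 + n)*(l + n))
H = -32 (H = 4*(-8) = -32)
U(M, K) = -32
(-14*J(-1, 3) + t(5, -4))*215 + U(R, -19) = (-14*(3² + 3*(-1) + 3*3 - 1*3) + (-4 + 5))*215 - 32 = (-14*(9 - 3 + 9 - 3) + 1)*215 - 32 = (-14*12 + 1)*215 - 32 = (-168 + 1)*215 - 32 = -167*215 - 32 = -35905 - 32 = -35937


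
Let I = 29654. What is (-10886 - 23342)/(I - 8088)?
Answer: -17114/10783 ≈ -1.5871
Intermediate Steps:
(-10886 - 23342)/(I - 8088) = (-10886 - 23342)/(29654 - 8088) = -34228/21566 = -34228*1/21566 = -17114/10783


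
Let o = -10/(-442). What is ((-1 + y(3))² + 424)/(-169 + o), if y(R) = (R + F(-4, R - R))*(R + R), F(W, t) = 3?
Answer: -364429/37344 ≈ -9.7587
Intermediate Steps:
y(R) = 2*R*(3 + R) (y(R) = (R + 3)*(R + R) = (3 + R)*(2*R) = 2*R*(3 + R))
o = 5/221 (o = -10*(-1/442) = 5/221 ≈ 0.022624)
((-1 + y(3))² + 424)/(-169 + o) = ((-1 + 2*3*(3 + 3))² + 424)/(-169 + 5/221) = ((-1 + 2*3*6)² + 424)/(-37344/221) = ((-1 + 36)² + 424)*(-221/37344) = (35² + 424)*(-221/37344) = (1225 + 424)*(-221/37344) = 1649*(-221/37344) = -364429/37344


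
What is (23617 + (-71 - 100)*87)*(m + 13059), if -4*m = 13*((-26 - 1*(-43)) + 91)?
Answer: 111067920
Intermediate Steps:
m = -351 (m = -13*((-26 - 1*(-43)) + 91)/4 = -13*((-26 + 43) + 91)/4 = -13*(17 + 91)/4 = -13*108/4 = -1/4*1404 = -351)
(23617 + (-71 - 100)*87)*(m + 13059) = (23617 + (-71 - 100)*87)*(-351 + 13059) = (23617 - 171*87)*12708 = (23617 - 14877)*12708 = 8740*12708 = 111067920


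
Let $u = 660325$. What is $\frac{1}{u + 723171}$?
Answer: $\frac{1}{1383496} \approx 7.2281 \cdot 10^{-7}$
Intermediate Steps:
$\frac{1}{u + 723171} = \frac{1}{660325 + 723171} = \frac{1}{1383496}$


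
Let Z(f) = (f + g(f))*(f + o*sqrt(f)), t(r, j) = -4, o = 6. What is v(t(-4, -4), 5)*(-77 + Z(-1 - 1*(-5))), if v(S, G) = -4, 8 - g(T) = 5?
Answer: -140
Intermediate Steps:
g(T) = 3 (g(T) = 8 - 1*5 = 8 - 5 = 3)
Z(f) = (3 + f)*(f + 6*sqrt(f)) (Z(f) = (f + 3)*(f + 6*sqrt(f)) = (3 + f)*(f + 6*sqrt(f)))
v(t(-4, -4), 5)*(-77 + Z(-1 - 1*(-5))) = -4*(-77 + ((-1 - 1*(-5))**2 + 3*(-1 - 1*(-5)) + 6*(-1 - 1*(-5))**(3/2) + 18*sqrt(-1 - 1*(-5)))) = -4*(-77 + ((-1 + 5)**2 + 3*(-1 + 5) + 6*(-1 + 5)**(3/2) + 18*sqrt(-1 + 5))) = -4*(-77 + (4**2 + 3*4 + 6*4**(3/2) + 18*sqrt(4))) = -4*(-77 + (16 + 12 + 6*8 + 18*2)) = -4*(-77 + (16 + 12 + 48 + 36)) = -4*(-77 + 112) = -4*35 = -140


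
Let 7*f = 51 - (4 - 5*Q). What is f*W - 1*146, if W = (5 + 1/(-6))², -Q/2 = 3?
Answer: -22495/252 ≈ -89.266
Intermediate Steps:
Q = -6 (Q = -2*3 = -6)
f = 17/7 (f = (51 - (4 - 5*(-6)))/7 = (51 - (4 + 30))/7 = (51 - 1*34)/7 = (51 - 34)/7 = (⅐)*17 = 17/7 ≈ 2.4286)
W = 841/36 (W = (5 + 1*(-⅙))² = (5 - ⅙)² = (29/6)² = 841/36 ≈ 23.361)
f*W - 1*146 = (17/7)*(841/36) - 1*146 = 14297/252 - 146 = -22495/252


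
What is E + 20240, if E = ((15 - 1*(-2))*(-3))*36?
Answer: 18404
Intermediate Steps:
E = -1836 (E = ((15 + 2)*(-3))*36 = (17*(-3))*36 = -51*36 = -1836)
E + 20240 = -1836 + 20240 = 18404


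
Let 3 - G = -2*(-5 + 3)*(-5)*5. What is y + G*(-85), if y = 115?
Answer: -8640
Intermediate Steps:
G = 103 (G = 3 - (-2*(-5 + 3)*(-5))*5 = 3 - (-(-4)*(-5))*5 = 3 - (-2*10)*5 = 3 - (-20)*5 = 3 - 1*(-100) = 3 + 100 = 103)
y + G*(-85) = 115 + 103*(-85) = 115 - 8755 = -8640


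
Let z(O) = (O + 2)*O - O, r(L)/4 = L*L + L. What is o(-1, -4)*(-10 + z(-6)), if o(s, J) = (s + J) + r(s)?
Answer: -100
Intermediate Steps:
r(L) = 4*L + 4*L² (r(L) = 4*(L*L + L) = 4*(L² + L) = 4*(L + L²) = 4*L + 4*L²)
o(s, J) = J + s + 4*s*(1 + s) (o(s, J) = (s + J) + 4*s*(1 + s) = (J + s) + 4*s*(1 + s) = J + s + 4*s*(1 + s))
z(O) = -O + O*(2 + O) (z(O) = (2 + O)*O - O = O*(2 + O) - O = -O + O*(2 + O))
o(-1, -4)*(-10 + z(-6)) = (-4 - 1 + 4*(-1)*(1 - 1))*(-10 - 6*(1 - 6)) = (-4 - 1 + 4*(-1)*0)*(-10 - 6*(-5)) = (-4 - 1 + 0)*(-10 + 30) = -5*20 = -100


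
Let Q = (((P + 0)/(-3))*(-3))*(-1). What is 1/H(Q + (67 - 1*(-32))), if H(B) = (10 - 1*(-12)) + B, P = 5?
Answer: 1/116 ≈ 0.0086207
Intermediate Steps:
Q = -5 (Q = (((5 + 0)/(-3))*(-3))*(-1) = ((5*(-1/3))*(-3))*(-1) = -5/3*(-3)*(-1) = 5*(-1) = -5)
H(B) = 22 + B (H(B) = (10 + 12) + B = 22 + B)
1/H(Q + (67 - 1*(-32))) = 1/(22 + (-5 + (67 - 1*(-32)))) = 1/(22 + (-5 + (67 + 32))) = 1/(22 + (-5 + 99)) = 1/(22 + 94) = 1/116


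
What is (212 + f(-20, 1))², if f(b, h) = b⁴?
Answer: 25667884944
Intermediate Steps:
(212 + f(-20, 1))² = (212 + (-20)⁴)² = (212 + 160000)² = 160212² = 25667884944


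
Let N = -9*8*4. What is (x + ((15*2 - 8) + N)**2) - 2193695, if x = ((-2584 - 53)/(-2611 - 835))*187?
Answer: -7315154675/3446 ≈ -2.1228e+6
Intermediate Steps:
N = -288 (N = -72*4 = -288)
x = 493119/3446 (x = -2637/(-3446)*187 = -2637*(-1/3446)*187 = (2637/3446)*187 = 493119/3446 ≈ 143.10)
(x + ((15*2 - 8) + N)**2) - 2193695 = (493119/3446 + ((15*2 - 8) - 288)**2) - 2193695 = (493119/3446 + ((30 - 8) - 288)**2) - 2193695 = (493119/3446 + (22 - 288)**2) - 2193695 = (493119/3446 + (-266)**2) - 2193695 = (493119/3446 + 70756) - 2193695 = 244318295/3446 - 2193695 = -7315154675/3446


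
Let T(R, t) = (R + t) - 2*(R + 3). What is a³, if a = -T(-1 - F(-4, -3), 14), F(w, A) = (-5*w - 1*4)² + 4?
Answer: -19465109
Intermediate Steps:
F(w, A) = 4 + (-4 - 5*w)² (F(w, A) = (-5*w - 4)² + 4 = (-4 - 5*w)² + 4 = 4 + (-4 - 5*w)²)
T(R, t) = -6 + t - R (T(R, t) = (R + t) - 2*(3 + R) = (R + t) + (-6 - 2*R) = -6 + t - R)
a = -269 (a = -(-6 + 14 - (-1 - (4 + (4 + 5*(-4))²))) = -(-6 + 14 - (-1 - (4 + (4 - 20)²))) = -(-6 + 14 - (-1 - (4 + (-16)²))) = -(-6 + 14 - (-1 - (4 + 256))) = -(-6 + 14 - (-1 - 1*260)) = -(-6 + 14 - (-1 - 260)) = -(-6 + 14 - 1*(-261)) = -(-6 + 14 + 261) = -1*269 = -269)
a³ = (-269)³ = -19465109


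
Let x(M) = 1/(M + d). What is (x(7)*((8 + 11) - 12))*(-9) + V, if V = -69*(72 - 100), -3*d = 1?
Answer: 38451/20 ≈ 1922.6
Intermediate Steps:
d = -⅓ (d = -⅓*1 = -⅓ ≈ -0.33333)
x(M) = 1/(-⅓ + M) (x(M) = 1/(M - ⅓) = 1/(-⅓ + M))
V = 1932 (V = -69*(-28) = 1932)
(x(7)*((8 + 11) - 12))*(-9) + V = ((3/(-1 + 3*7))*((8 + 11) - 12))*(-9) + 1932 = ((3/(-1 + 21))*(19 - 12))*(-9) + 1932 = ((3/20)*7)*(-9) + 1932 = (21/20)*(-9) + 1932 = -189/20 + 1932 = 38451/20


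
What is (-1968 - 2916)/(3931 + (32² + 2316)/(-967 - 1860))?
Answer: -4602356/3703199 ≈ -1.2428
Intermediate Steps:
(-1968 - 2916)/(3931 + (32² + 2316)/(-967 - 1860)) = -4884/(3931 + (1024 + 2316)/(-2827)) = -4884/(3931 + 3340*(-1/2827)) = -4884/(3931 - 3340/2827) = -4884/11109597/2827 = -4884*2827/11109597 = -4602356/3703199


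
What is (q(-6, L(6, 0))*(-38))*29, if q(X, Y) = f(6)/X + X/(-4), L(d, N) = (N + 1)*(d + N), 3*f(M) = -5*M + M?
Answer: -9367/3 ≈ -3122.3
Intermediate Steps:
f(M) = -4*M/3 (f(M) = (-5*M + M)/3 = (-4*M)/3 = -4*M/3)
L(d, N) = (1 + N)*(N + d)
q(X, Y) = -8/X - X/4 (q(X, Y) = (-4/3*6)/X + X/(-4) = -8/X + X*(-1/4) = -8/X - X/4)
(q(-6, L(6, 0))*(-38))*29 = ((-8/(-6) - 1/4*(-6))*(-38))*29 = ((-8*(-1/6) + 3/2)*(-38))*29 = ((4/3 + 3/2)*(-38))*29 = ((17/6)*(-38))*29 = -323/3*29 = -9367/3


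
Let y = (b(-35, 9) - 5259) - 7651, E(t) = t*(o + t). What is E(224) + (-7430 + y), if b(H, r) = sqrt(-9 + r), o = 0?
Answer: 29836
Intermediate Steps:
E(t) = t**2 (E(t) = t*(0 + t) = t*t = t**2)
y = -12910 (y = (sqrt(-9 + 9) - 5259) - 7651 = (sqrt(0) - 5259) - 7651 = (0 - 5259) - 7651 = -5259 - 7651 = -12910)
E(224) + (-7430 + y) = 224**2 + (-7430 - 12910) = 50176 - 20340 = 29836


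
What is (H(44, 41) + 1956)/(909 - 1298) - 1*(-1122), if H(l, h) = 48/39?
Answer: 5648510/5057 ≈ 1117.0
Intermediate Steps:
H(l, h) = 16/13 (H(l, h) = 48*(1/39) = 16/13)
(H(44, 41) + 1956)/(909 - 1298) - 1*(-1122) = (16/13 + 1956)/(909 - 1298) - 1*(-1122) = (25444/13)/(-389) + 1122 = (25444/13)*(-1/389) + 1122 = -25444/5057 + 1122 = 5648510/5057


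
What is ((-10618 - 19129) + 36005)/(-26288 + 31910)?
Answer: 1043/937 ≈ 1.1131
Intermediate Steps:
((-10618 - 19129) + 36005)/(-26288 + 31910) = (-29747 + 36005)/5622 = 6258*(1/5622) = 1043/937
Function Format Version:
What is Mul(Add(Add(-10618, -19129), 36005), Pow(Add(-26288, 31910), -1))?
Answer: Rational(1043, 937) ≈ 1.1131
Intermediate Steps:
Mul(Add(Add(-10618, -19129), 36005), Pow(Add(-26288, 31910), -1)) = Mul(Add(-29747, 36005), Pow(5622, -1)) = Mul(6258, Rational(1, 5622)) = Rational(1043, 937)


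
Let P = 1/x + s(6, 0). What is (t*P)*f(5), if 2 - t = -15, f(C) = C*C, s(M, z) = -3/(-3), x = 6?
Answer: 2975/6 ≈ 495.83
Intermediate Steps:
s(M, z) = 1 (s(M, z) = -3*(-⅓) = 1)
f(C) = C²
t = 17 (t = 2 - 1*(-15) = 2 + 15 = 17)
P = 7/6 (P = 1/6 + 1 = ⅙ + 1 = 7/6 ≈ 1.1667)
(t*P)*f(5) = (17*(7/6))*5² = (119/6)*25 = 2975/6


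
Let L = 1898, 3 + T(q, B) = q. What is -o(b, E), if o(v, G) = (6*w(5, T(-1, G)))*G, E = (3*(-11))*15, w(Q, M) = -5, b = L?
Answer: -14850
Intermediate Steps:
T(q, B) = -3 + q
b = 1898
E = -495 (E = -33*15 = -495)
o(v, G) = -30*G (o(v, G) = (6*(-5))*G = -30*G)
-o(b, E) = -(-30)*(-495) = -1*14850 = -14850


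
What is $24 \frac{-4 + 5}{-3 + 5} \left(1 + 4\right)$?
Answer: $60$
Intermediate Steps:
$24 \frac{-4 + 5}{-3 + 5} \left(1 + 4\right) = 24 \cdot 1 \cdot \frac{1}{2} \cdot 5 = 24 \cdot \frac{1}{2} \cdot 5 = 24 \cdot \frac{5}{2} = 60$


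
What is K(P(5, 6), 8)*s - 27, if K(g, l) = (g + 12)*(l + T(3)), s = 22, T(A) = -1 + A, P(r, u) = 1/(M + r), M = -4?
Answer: 2833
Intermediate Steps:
P(r, u) = 1/(-4 + r)
K(g, l) = (2 + l)*(12 + g) (K(g, l) = (g + 12)*(l + (-1 + 3)) = (12 + g)*(l + 2) = (12 + g)*(2 + l) = (2 + l)*(12 + g))
K(P(5, 6), 8)*s - 27 = (24 + 2/(-4 + 5) + 12*8 + 8/(-4 + 5))*22 - 27 = (24 + 2/1 + 96 + 8/1)*22 - 27 = (24 + 2*1 + 96 + 1*8)*22 - 27 = (24 + 2 + 96 + 8)*22 - 27 = 130*22 - 27 = 2860 - 27 = 2833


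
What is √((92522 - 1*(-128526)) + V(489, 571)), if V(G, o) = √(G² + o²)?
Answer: √(221048 + √565162) ≈ 470.96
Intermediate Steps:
√((92522 - 1*(-128526)) + V(489, 571)) = √((92522 - 1*(-128526)) + √(489² + 571²)) = √((92522 + 128526) + √(239121 + 326041)) = √(221048 + √565162)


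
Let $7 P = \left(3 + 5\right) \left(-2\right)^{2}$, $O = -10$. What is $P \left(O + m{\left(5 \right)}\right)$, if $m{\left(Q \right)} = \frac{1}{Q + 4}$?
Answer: $- \frac{2848}{63} \approx -45.206$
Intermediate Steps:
$m{\left(Q \right)} = \frac{1}{4 + Q}$
$P = \frac{32}{7}$ ($P = \frac{\left(3 + 5\right) \left(-2\right)^{2}}{7} = \frac{8 \cdot 4}{7} = \frac{1}{7} \cdot 32 = \frac{32}{7} \approx 4.5714$)
$P \left(O + m{\left(5 \right)}\right) = \frac{32 \left(-10 + \frac{1}{4 + 5}\right)}{7} = \frac{32 \left(-10 + \frac{1}{9}\right)}{7} = \frac{32}{7} \left(- \frac{89}{9}\right) = - \frac{2848}{63}$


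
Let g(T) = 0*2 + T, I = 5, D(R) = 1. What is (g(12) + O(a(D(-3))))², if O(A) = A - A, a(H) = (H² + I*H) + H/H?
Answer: 144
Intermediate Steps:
a(H) = 1 + H² + 5*H (a(H) = (H² + 5*H) + H/H = (H² + 5*H) + 1 = 1 + H² + 5*H)
g(T) = T (g(T) = 0 + T = T)
O(A) = 0
(g(12) + O(a(D(-3))))² = (12 + 0)² = 12² = 144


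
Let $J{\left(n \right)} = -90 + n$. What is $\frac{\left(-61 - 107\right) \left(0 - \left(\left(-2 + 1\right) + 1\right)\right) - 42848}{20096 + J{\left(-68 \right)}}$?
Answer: $- \frac{21424}{9969} \approx -2.1491$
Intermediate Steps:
$\frac{\left(-61 - 107\right) \left(0 - \left(\left(-2 + 1\right) + 1\right)\right) - 42848}{20096 + J{\left(-68 \right)}} = \frac{\left(-61 - 107\right) \left(0 - \left(\left(-2 + 1\right) + 1\right)\right) - 42848}{20096 - 158} = \frac{- 168 \left(0 - \left(-1 + 1\right)\right) - 42848}{20096 - 158} = \frac{- 168 \left(0 - 0\right) - 42848}{19938} = \left(- 168 \left(0 + 0\right) - 42848\right) \frac{1}{19938} = \left(\left(-168\right) 0 - 42848\right) \frac{1}{19938} = \left(0 - 42848\right) \frac{1}{19938} = \left(-42848\right) \frac{1}{19938} = - \frac{21424}{9969}$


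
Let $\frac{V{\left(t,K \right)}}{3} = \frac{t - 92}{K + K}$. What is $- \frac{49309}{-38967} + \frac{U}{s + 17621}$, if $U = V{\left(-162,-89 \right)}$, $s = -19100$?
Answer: $\frac{2158582184}{1709755059} \approx 1.2625$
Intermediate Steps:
$V{\left(t,K \right)} = \frac{3 \left(-92 + t\right)}{2 K}$ ($V{\left(t,K \right)} = 3 \frac{t - 92}{K + K} = 3 \frac{-92 + t}{2 K} = \frac{3 \left(-92 + t\right)}{2 K}$)
$U = \frac{381}{89}$ ($U = \frac{3 \left(-92 - 162\right)}{2 \left(-89\right)} = \frac{3}{2} \left(- \frac{1}{89}\right) \left(-254\right) = \frac{381}{89} \approx 4.2809$)
$- \frac{49309}{-38967} + \frac{U}{s + 17621} = - \frac{49309}{-38967} + \frac{381}{89 \left(-19100 + 17621\right)} = \left(-49309\right) \left(- \frac{1}{38967}\right) + \frac{381}{89 \left(-1479\right)} = \frac{49309}{38967} + \frac{381}{89} \left(- \frac{1}{1479}\right) = \frac{49309}{38967} - \frac{127}{43877} = \frac{2158582184}{1709755059}$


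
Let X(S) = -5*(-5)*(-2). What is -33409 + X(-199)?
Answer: -33459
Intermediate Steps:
X(S) = -50 (X(S) = 25*(-2) = -50)
-33409 + X(-199) = -33409 - 50 = -33459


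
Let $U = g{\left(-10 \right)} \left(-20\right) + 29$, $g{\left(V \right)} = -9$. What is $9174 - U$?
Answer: $8965$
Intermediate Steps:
$U = 209$ ($U = \left(-9\right) \left(-20\right) + 29 = 180 + 29 = 209$)
$9174 - U = 9174 - 209 = 8965$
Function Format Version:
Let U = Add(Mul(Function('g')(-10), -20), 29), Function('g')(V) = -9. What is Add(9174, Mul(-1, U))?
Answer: 8965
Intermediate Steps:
U = 209 (U = Add(Mul(-9, -20), 29) = Add(180, 29) = 209)
Add(9174, Mul(-1, U)) = Add(9174, Mul(-1, 209)) = Add(9174, -209) = 8965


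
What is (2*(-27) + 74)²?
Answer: 400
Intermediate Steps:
(2*(-27) + 74)² = (-54 + 74)² = 20² = 400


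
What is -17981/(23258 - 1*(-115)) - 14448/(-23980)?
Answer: -23372819/140121135 ≈ -0.16680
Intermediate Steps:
-17981/(23258 - 1*(-115)) - 14448/(-23980) = -17981/(23258 + 115) - 14448*(-1/23980) = -17981/23373 + 3612/5995 = -23372819/140121135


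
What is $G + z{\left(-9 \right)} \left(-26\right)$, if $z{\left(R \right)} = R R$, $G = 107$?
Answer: $-1999$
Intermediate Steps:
$z{\left(R \right)} = R^{2}$
$G + z{\left(-9 \right)} \left(-26\right) = 107 + \left(-9\right)^{2} \left(-26\right) = 107 + 81 \left(-26\right) = 107 - 2106 = -1999$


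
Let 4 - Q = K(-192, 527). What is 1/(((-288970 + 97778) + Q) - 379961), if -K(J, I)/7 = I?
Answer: -1/567460 ≈ -1.7622e-6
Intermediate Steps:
K(J, I) = -7*I
Q = 3693 (Q = 4 - (-7)*527 = 4 - 1*(-3689) = 4 + 3689 = 3693)
1/(((-288970 + 97778) + Q) - 379961) = 1/(((-288970 + 97778) + 3693) - 379961) = 1/((-191192 + 3693) - 379961) = 1/(-187499 - 379961) = 1/(-567460) = -1/567460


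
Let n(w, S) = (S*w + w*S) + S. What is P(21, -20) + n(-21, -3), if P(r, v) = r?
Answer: 144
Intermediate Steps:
n(w, S) = S + 2*S*w (n(w, S) = (S*w + S*w) + S = 2*S*w + S = S + 2*S*w)
P(21, -20) + n(-21, -3) = 21 - 3*(1 + 2*(-21)) = 21 - 3*(1 - 42) = 21 - 3*(-41) = 21 + 123 = 144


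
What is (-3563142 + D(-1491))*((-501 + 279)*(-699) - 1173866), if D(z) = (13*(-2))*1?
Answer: 3629756483584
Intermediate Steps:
D(z) = -26 (D(z) = -26*1 = -26)
(-3563142 + D(-1491))*((-501 + 279)*(-699) - 1173866) = (-3563142 - 26)*((-501 + 279)*(-699) - 1173866) = -3563168*(-222*(-699) - 1173866) = -3563168*(155178 - 1173866) = -3563168*(-1018688) = 3629756483584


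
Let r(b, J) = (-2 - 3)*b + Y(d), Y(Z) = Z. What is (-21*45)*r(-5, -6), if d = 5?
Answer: -28350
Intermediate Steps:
r(b, J) = 5 - 5*b (r(b, J) = (-2 - 3)*b + 5 = -5*b + 5 = 5 - 5*b)
(-21*45)*r(-5, -6) = (-21*45)*(5 - 5*(-5)) = -945*(5 + 25) = -945*30 = -28350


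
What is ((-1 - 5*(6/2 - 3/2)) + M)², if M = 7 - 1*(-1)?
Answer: ¼ ≈ 0.25000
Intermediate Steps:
M = 8 (M = 7 + 1 = 8)
((-1 - 5*(6/2 - 3/2)) + M)² = ((-1 - 5*(6/2 - 3/2)) + 8)² = ((-1 - 5*(6*(½) - 3*½)) + 8)² = ((-1 - 5*(3 - 3/2)) + 8)² = ((-1 - 5*3/2) + 8)² = ((-1 - 15/2) + 8)² = (-17/2 + 8)² = (-½)² = ¼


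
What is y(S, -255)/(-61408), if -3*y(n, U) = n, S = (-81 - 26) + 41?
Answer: -11/30704 ≈ -0.00035826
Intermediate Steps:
S = -66 (S = -107 + 41 = -66)
y(n, U) = -n/3
y(S, -255)/(-61408) = -⅓*(-66)/(-61408) = 22*(-1/61408) = -11/30704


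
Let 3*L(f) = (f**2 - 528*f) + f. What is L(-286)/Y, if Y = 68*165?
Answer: 3523/510 ≈ 6.9078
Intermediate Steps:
L(f) = -527*f/3 + f**2/3 (L(f) = ((f**2 - 528*f) + f)/3 = (f**2 - 527*f)/3 = -527*f/3 + f**2/3)
Y = 11220
L(-286)/Y = ((1/3)*(-286)*(-527 - 286))/11220 = ((1/3)*(-286)*(-813))*(1/11220) = 77506*(1/11220) = 3523/510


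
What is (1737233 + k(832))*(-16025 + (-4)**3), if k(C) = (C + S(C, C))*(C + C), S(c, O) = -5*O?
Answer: 61147193751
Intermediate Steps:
k(C) = -8*C**2 (k(C) = (C - 5*C)*(C + C) = (-4*C)*(2*C) = -8*C**2)
(1737233 + k(832))*(-16025 + (-4)**3) = (1737233 - 8*832**2)*(-16025 + (-4)**3) = (1737233 - 8*692224)*(-16025 - 64) = (1737233 - 5537792)*(-16089) = -3800559*(-16089) = 61147193751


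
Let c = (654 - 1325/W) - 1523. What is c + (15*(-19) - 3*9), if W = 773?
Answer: -914238/773 ≈ -1182.7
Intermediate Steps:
c = -673062/773 (c = (654 - 1325/773) - 1523 = 504217/773 - 1523 = -673062/773 ≈ -870.71)
c + (15*(-19) - 3*9) = -673062/773 + (15*(-19) - 3*9) = -673062/773 + (-285 - 27) = -673062/773 - 312 = -914238/773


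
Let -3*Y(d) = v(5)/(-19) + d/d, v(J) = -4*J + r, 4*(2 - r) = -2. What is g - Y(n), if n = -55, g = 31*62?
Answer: 219181/114 ≈ 1922.6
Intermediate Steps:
r = 5/2 (r = 2 - 1/4*(-2) = 2 + 1/2 = 5/2 ≈ 2.5000)
g = 1922
v(J) = 5/2 - 4*J (v(J) = -4*J + 5/2 = 5/2 - 4*J)
Y(d) = -73/114 (Y(d) = -((5/2 - 4*5)/(-19) + d/d)/3 = -((5/2 - 20)*(-1/19) + 1)/3 = -(-35/2*(-1/19) + 1)/3 = -(35/38 + 1)/3 = -1/3*73/38 = -73/114)
g - Y(n) = 1922 - 1*(-73/114) = 1922 + 73/114 = 219181/114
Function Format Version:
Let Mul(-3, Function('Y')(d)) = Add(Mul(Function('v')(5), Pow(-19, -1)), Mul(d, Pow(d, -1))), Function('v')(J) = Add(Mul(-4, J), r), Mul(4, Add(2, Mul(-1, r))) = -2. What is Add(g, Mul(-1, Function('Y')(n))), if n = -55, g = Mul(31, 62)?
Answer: Rational(219181, 114) ≈ 1922.6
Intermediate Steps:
r = Rational(5, 2) (r = Add(2, Mul(Rational(-1, 4), -2)) = Add(2, Rational(1, 2)) = Rational(5, 2) ≈ 2.5000)
g = 1922
Function('v')(J) = Add(Rational(5, 2), Mul(-4, J)) (Function('v')(J) = Add(Mul(-4, J), Rational(5, 2)) = Add(Rational(5, 2), Mul(-4, J)))
Function('Y')(d) = Rational(-73, 114) (Function('Y')(d) = Mul(Rational(-1, 3), Add(Mul(Add(Rational(5, 2), Mul(-4, 5)), Pow(-19, -1)), Mul(d, Pow(d, -1)))) = Mul(Rational(-1, 3), Add(Mul(Add(Rational(5, 2), -20), Rational(-1, 19)), 1)) = Mul(Rational(-1, 3), Add(Mul(Rational(-35, 2), Rational(-1, 19)), 1)) = Mul(Rational(-1, 3), Add(Rational(35, 38), 1)) = Mul(Rational(-1, 3), Rational(73, 38)) = Rational(-73, 114))
Add(g, Mul(-1, Function('Y')(n))) = Add(1922, Mul(-1, Rational(-73, 114))) = Add(1922, Rational(73, 114)) = Rational(219181, 114)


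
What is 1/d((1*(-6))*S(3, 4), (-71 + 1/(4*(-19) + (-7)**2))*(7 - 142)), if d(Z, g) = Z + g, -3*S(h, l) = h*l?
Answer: 1/9614 ≈ 0.00010401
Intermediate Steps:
S(h, l) = -h*l/3
1/d((1*(-6))*S(3, 4), (-71 + 1/(4*(-19) + (-7)**2))*(7 - 142)) = 1/((1*(-6))*(-1/3*3*4) + (-71 + 1/(4*(-19) + (-7)**2))*(7 - 142)) = 1/(-6*(-4) + (-71 + 1/(-76 + 49))*(-135)) = 1/(24 + (-71 + 1/(-27))*(-135)) = 1/(24 + (-71 - 1/27)*(-135)) = 1/(24 - 1918/27*(-135)) = 1/(24 + 9590) = 1/9614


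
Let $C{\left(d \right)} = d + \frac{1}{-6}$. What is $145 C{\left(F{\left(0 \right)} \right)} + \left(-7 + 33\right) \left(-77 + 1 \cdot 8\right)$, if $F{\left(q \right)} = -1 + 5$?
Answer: $- \frac{7429}{6} \approx -1238.2$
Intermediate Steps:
$F{\left(q \right)} = 4$
$C{\left(d \right)} = - \frac{1}{6} + d$ ($C{\left(d \right)} = d - \frac{1}{6} = - \frac{1}{6} + d$)
$145 C{\left(F{\left(0 \right)} \right)} + \left(-7 + 33\right) \left(-77 + 1 \cdot 8\right) = 145 \left(- \frac{1}{6} + 4\right) + \left(-7 + 33\right) \left(-77 + 1 \cdot 8\right) = 145 \cdot \frac{23}{6} + 26 \left(-77 + 8\right) = \frac{3335}{6} + 26 \left(-69\right) = \frac{3335}{6} - 1794 = - \frac{7429}{6}$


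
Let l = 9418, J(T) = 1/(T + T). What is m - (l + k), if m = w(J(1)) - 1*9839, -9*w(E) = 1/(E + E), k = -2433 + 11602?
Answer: -255835/9 ≈ -28426.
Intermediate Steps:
k = 9169
J(T) = 1/(2*T)
w(E) = -1/(18*E) (w(E) = -1/(9*(E + E)) = -1/(2*E)/9 = -1/(18*E))
m = -88552/9 (m = -1/(18*((½)/1)) - 1*9839 = -1/(18*((½)*1)) - 9839 = -1/(18*½) - 9839 = -1/18*2 - 9839 = -⅑ - 9839 = -88552/9 ≈ -9839.1)
m - (l + k) = -88552/9 - (9418 + 9169) = -88552/9 - 1*18587 = -88552/9 - 18587 = -255835/9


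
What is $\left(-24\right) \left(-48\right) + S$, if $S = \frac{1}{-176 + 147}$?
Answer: $\frac{33407}{29} \approx 1152.0$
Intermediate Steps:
$S = - \frac{1}{29}$ ($S = \frac{1}{-29} = - \frac{1}{29} \approx -0.034483$)
$\left(-24\right) \left(-48\right) + S = \left(-24\right) \left(-48\right) - \frac{1}{29} = 1152 - \frac{1}{29} = \frac{33407}{29}$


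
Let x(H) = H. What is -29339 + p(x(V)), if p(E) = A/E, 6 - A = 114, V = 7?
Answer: -205481/7 ≈ -29354.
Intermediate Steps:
A = -108 (A = 6 - 1*114 = 6 - 114 = -108)
p(E) = -108/E
-29339 + p(x(V)) = -29339 - 108/7 = -205481/7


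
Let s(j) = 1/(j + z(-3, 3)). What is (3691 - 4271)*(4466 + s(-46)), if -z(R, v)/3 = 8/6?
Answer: -12951342/5 ≈ -2.5903e+6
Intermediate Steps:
z(R, v) = -4 (z(R, v) = -24/6 = -3*4/3 = -4)
s(j) = 1/(-4 + j) (s(j) = 1/(j - 4) = 1/(-4 + j))
(3691 - 4271)*(4466 + s(-46)) = (3691 - 4271)*(4466 + 1/(-4 - 46)) = -580*(4466 + 1/(-50)) = -580*(4466 - 1/50) = -580*223299/50 = -12951342/5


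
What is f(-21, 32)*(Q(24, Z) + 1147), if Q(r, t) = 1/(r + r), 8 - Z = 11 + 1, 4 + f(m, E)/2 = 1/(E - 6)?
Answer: -5670871/624 ≈ -9087.9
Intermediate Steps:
f(m, E) = -8 + 2/(-6 + E) (f(m, E) = -8 + 2/(E - 6) = -8 + 2/(-6 + E))
Z = -4 (Z = 8 - (11 + 1) = 8 - 1*12 = 8 - 12 = -4)
Q(r, t) = 1/(2*r)
f(-21, 32)*(Q(24, Z) + 1147) = (2*(25 - 4*32)/(-6 + 32))*((½)/24 + 1147) = (2*(25 - 128)/26)*((½)*(1/24) + 1147) = (2*(1/26)*(-103))*(1/48 + 1147) = -103/13*55057/48 = -5670871/624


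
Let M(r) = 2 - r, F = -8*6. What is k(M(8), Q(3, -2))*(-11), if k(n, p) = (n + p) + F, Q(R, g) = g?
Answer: 616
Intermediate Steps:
F = -48
k(n, p) = -48 + n + p (k(n, p) = (n + p) - 48 = -48 + n + p)
k(M(8), Q(3, -2))*(-11) = (-48 + (2 - 1*8) - 2)*(-11) = (-48 + (2 - 8) - 2)*(-11) = (-48 - 6 - 2)*(-11) = -56*(-11) = 616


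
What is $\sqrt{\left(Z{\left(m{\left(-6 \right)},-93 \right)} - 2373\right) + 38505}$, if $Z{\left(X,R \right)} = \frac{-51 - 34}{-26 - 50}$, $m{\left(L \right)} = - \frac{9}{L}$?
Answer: $\frac{\sqrt{52176223}}{38} \approx 190.09$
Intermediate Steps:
$Z{\left(X,R \right)} = \frac{85}{76}$ ($Z{\left(X,R \right)} = - \frac{85}{-76} = \left(-85\right) \left(- \frac{1}{76}\right) = \frac{85}{76}$)
$\sqrt{\left(Z{\left(m{\left(-6 \right)},-93 \right)} - 2373\right) + 38505} = \sqrt{\left(\frac{85}{76} - 2373\right) + 38505} = \sqrt{- \frac{180263}{76} + 38505} = \sqrt{\frac{2746117}{76}} = \frac{\sqrt{52176223}}{38}$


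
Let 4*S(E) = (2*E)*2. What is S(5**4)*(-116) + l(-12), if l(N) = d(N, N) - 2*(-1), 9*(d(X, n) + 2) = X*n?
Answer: -72484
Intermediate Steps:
d(X, n) = -2 + X*n/9 (d(X, n) = -2 + (X*n)/9 = -2 + X*n/9)
S(E) = E (S(E) = ((2*E)*2)/4 = (4*E)/4 = E)
l(N) = N**2/9 (l(N) = (-2 + N*N/9) - 2*(-1) = (-2 + N**2/9) + 2 = N**2/9)
S(5**4)*(-116) + l(-12) = 5**4*(-116) + (1/9)*(-12)**2 = 625*(-116) + (1/9)*144 = -72500 + 16 = -72484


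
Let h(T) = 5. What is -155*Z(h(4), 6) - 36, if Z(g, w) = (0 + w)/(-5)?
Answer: 150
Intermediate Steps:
Z(g, w) = -w/5 (Z(g, w) = w*(-⅕) = -w/5)
-155*Z(h(4), 6) - 36 = -(-31)*6 - 36 = -155*(-6/5) - 36 = 186 - 36 = 150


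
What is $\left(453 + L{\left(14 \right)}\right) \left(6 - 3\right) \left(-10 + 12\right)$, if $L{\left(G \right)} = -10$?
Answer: $2658$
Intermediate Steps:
$\left(453 + L{\left(14 \right)}\right) \left(6 - 3\right) \left(-10 + 12\right) = \left(453 - 10\right) \left(6 - 3\right) \left(-10 + 12\right) = 443 \cdot 3 \cdot 2 = 443 \cdot 6 = 2658$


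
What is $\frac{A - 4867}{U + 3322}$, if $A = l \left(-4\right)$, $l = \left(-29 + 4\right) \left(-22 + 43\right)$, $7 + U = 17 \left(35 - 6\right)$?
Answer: $- \frac{2767}{3808} \approx -0.72663$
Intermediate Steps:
$U = 486$ ($U = -7 + 17 \left(35 - 6\right) = -7 + 17 \cdot 29 = -7 + 493 = 486$)
$l = -525$ ($l = \left(-25\right) 21 = -525$)
$A = 2100$ ($A = \left(-525\right) \left(-4\right) = 2100$)
$\frac{A - 4867}{U + 3322} = \frac{2100 - 4867}{486 + 3322} = - \frac{2767}{3808}$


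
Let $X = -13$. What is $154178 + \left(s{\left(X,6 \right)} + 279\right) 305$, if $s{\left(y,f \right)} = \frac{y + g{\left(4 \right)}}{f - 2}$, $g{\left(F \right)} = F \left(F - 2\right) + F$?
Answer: $\frac{956787}{4} \approx 2.392 \cdot 10^{5}$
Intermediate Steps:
$g{\left(F \right)} = F + F \left(-2 + F\right)$ ($g{\left(F \right)} = F \left(-2 + F\right) + F = F + F \left(-2 + F\right)$)
$s{\left(y,f \right)} = \frac{12 + y}{-2 + f}$ ($s{\left(y,f \right)} = \frac{y + 4 \left(-1 + 4\right)}{f - 2} = \frac{y + 4 \cdot 3}{-2 + f} = \frac{y + 12}{-2 + f} = \frac{12 + y}{-2 + f}$)
$154178 + \left(s{\left(X,6 \right)} + 279\right) 305 = 154178 + \left(\frac{12 - 13}{-2 + 6} + 279\right) 305 = 154178 + \left(\frac{1}{4} \left(-1\right) + 279\right) 305 = 154178 + \left(- \frac{1}{4} + 279\right) 305 = 154178 + \frac{1115}{4} \cdot 305 = 154178 + \frac{340075}{4} = \frac{956787}{4}$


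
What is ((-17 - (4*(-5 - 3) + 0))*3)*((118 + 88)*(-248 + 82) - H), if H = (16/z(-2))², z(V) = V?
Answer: -1541700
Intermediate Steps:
H = 64 (H = (16/(-2))² = (16*(-½))² = (-8)² = 64)
((-17 - (4*(-5 - 3) + 0))*3)*((118 + 88)*(-248 + 82) - H) = ((-17 - (4*(-5 - 3) + 0))*3)*((118 + 88)*(-248 + 82) - 1*64) = ((-17 - (4*(-8) + 0))*3)*(206*(-166) - 64) = ((-17 - (-32 + 0))*3)*(-34196 - 64) = ((-17 - 1*(-32))*3)*(-34260) = ((-17 + 32)*3)*(-34260) = (15*3)*(-34260) = 45*(-34260) = -1541700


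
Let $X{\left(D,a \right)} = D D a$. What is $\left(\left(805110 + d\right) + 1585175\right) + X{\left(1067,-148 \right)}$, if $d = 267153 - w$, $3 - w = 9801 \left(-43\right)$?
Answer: $-166260380$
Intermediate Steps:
$w = 421446$ ($w = 3 - 9801 \left(-43\right) = 3 - -421443 = 3 + 421443 = 421446$)
$d = -154293$ ($d = 267153 - 421446 = -154293$)
$X{\left(D,a \right)} = a D^{2}$ ($X{\left(D,a \right)} = D^{2} a = a D^{2}$)
$\left(\left(805110 + d\right) + 1585175\right) + X{\left(1067,-148 \right)} = \left(\left(805110 - 154293\right) + 1585175\right) - 148 \cdot 1067^{2} = \left(650817 + 1585175\right) - 168496372 = 2235992 - 168496372 = -166260380$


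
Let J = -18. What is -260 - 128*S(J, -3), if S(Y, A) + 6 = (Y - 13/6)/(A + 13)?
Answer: 11492/15 ≈ 766.13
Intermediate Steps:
S(Y, A) = -6 + (-13/6 + Y)/(13 + A) (S(Y, A) = -6 + (Y - 13/6)/(A + 13) = -6 + (Y - 13*⅙)/(13 + A) = -6 + (Y - 13/6)/(13 + A) = -6 + (-13/6 + Y)/(13 + A))
-260 - 128*S(J, -3) = -260 - 128*(-481/6 - 18 - 6*(-3))/(13 - 3) = -260 - 128*(-481/6 - 18 + 18)/10 = -260 - 64*(-481)/(5*6) = -260 - 128*(-481/60) = -260 + 15392/15 = 11492/15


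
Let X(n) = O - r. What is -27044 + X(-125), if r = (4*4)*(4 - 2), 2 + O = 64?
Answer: -27014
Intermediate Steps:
O = 62 (O = -2 + 64 = 62)
r = 32 (r = 16*2 = 32)
X(n) = 30 (X(n) = 62 - 1*32 = 62 - 32 = 30)
-27044 + X(-125) = -27044 + 30 = -27014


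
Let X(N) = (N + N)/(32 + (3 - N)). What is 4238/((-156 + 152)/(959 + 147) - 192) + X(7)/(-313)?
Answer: -733604271/33233714 ≈ -22.074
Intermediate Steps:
X(N) = 2*N/(35 - N) (X(N) = (2*N)/(35 - N) = 2*N/(35 - N))
4238/((-156 + 152)/(959 + 147) - 192) + X(7)/(-313) = 4238/((-156 + 152)/(959 + 147) - 192) - 2*7/(-35 + 7)/(-313) = 4238/(-4/1106 - 192) - 2*7/(-28)*(-1/313) = 4238/(-4*1/1106 - 192) - 2*7*(-1/28)*(-1/313) = 4238/(-2/553 - 192) + (½)*(-1/313) = 4238/(-106178/553) - 1/626 = 4238*(-553/106178) - 1/626 = -1171807/53089 - 1/626 = -733604271/33233714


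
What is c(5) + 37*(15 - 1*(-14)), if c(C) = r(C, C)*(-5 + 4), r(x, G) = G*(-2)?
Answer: 1083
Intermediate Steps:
r(x, G) = -2*G
c(C) = 2*C (c(C) = (-2*C)*(-5 + 4) = -2*C*(-1) = 2*C)
c(5) + 37*(15 - 1*(-14)) = 2*5 + 37*(15 - 1*(-14)) = 10 + 37*(15 + 14) = 10 + 37*29 = 10 + 1073 = 1083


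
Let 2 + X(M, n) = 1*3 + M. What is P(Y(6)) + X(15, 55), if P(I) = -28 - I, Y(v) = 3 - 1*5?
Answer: -10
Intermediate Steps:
Y(v) = -2 (Y(v) = 3 - 5 = -2)
X(M, n) = 1 + M (X(M, n) = -2 + (1*3 + M) = -2 + (3 + M) = 1 + M)
P(Y(6)) + X(15, 55) = (-28 - 1*(-2)) + (1 + 15) = (-28 + 2) + 16 = -26 + 16 = -10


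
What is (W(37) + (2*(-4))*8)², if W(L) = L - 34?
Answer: 3721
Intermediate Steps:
W(L) = -34 + L
(W(37) + (2*(-4))*8)² = ((-34 + 37) + (2*(-4))*8)² = (3 - 8*8)² = (3 - 64)² = (-61)² = 3721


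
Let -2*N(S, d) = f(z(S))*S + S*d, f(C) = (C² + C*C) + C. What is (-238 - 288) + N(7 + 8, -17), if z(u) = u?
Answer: -3886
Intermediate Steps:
f(C) = C + 2*C² (f(C) = (C² + C²) + C = 2*C² + C = C + 2*C²)
N(S, d) = -S*d/2 - S²*(1 + 2*S)/2 (N(S, d) = -((S*(1 + 2*S))*S + S*d)/2 = -(S²*(1 + 2*S) + S*d)/2 = -(S*d + S²*(1 + 2*S))/2 = -S*d/2 - S²*(1 + 2*S)/2)
(-238 - 288) + N(7 + 8, -17) = (-238 - 288) - (7 + 8)*(-17 + (7 + 8)*(1 + 2*(7 + 8)))/2 = -526 - ½*15*(-17 + 15*(1 + 2*15)) = -526 - ½*15*(-17 + 15*(1 + 30)) = -526 - ½*15*(-17 + 15*31) = -526 - ½*15*(-17 + 465) = -526 - ½*15*448 = -526 - 3360 = -3886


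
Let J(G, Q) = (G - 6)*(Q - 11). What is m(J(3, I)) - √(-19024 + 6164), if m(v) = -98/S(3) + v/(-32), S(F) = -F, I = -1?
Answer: 757/24 - 2*I*√3215 ≈ 31.542 - 113.4*I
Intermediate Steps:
J(G, Q) = (-11 + Q)*(-6 + G) (J(G, Q) = (-6 + G)*(-11 + Q) = (-11 + Q)*(-6 + G))
m(v) = 98/3 - v/32 (m(v) = -98/((-1*3)) + v/(-32) = -98/(-3) + v*(-1/32) = -98*(-⅓) - v/32 = 98/3 - v/32)
m(J(3, I)) - √(-19024 + 6164) = (98/3 - (66 - 11*3 - 6*(-1) + 3*(-1))/32) - √(-19024 + 6164) = (98/3 - (66 - 33 + 6 - 3)/32) - √(-12860) = (98/3 - 1/32*36) - 2*I*√3215 = (98/3 - 9/8) - 2*I*√3215 = 757/24 - 2*I*√3215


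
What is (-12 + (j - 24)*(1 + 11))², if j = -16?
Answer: 242064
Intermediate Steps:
(-12 + (j - 24)*(1 + 11))² = (-12 + (-16 - 24)*(1 + 11))² = (-12 - 40*12)² = (-12 - 480)² = (-492)² = 242064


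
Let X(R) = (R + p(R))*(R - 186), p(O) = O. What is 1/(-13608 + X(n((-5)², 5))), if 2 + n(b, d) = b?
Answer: -1/21106 ≈ -4.7380e-5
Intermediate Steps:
n(b, d) = -2 + b
X(R) = 2*R*(-186 + R) (X(R) = (R + R)*(R - 186) = (2*R)*(-186 + R) = 2*R*(-186 + R))
1/(-13608 + X(n((-5)², 5))) = 1/(-13608 + 2*(-2 + (-5)²)*(-186 + (-2 + (-5)²))) = 1/(-13608 + 2*(-2 + 25)*(-186 + (-2 + 25))) = 1/(-13608 + 2*23*(-186 + 23)) = 1/(-13608 + 2*23*(-163)) = 1/(-13608 - 7498) = 1/(-21106) = -1/21106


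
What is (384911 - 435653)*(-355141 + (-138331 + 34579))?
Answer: 23285148606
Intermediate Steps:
(384911 - 435653)*(-355141 + (-138331 + 34579)) = -50742*(-355141 - 103752) = -50742*(-458893) = 23285148606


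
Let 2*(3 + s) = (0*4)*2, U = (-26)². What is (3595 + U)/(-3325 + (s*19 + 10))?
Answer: -4271/3372 ≈ -1.2666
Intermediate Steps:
U = 676
s = -3 (s = -3 + ((0*4)*2)/2 = -3 + (0*2)/2 = -3 + (½)*0 = -3 + 0 = -3)
(3595 + U)/(-3325 + (s*19 + 10)) = (3595 + 676)/(-3325 + (-3*19 + 10)) = 4271/(-3325 + (-57 + 10)) = 4271/(-3325 - 47) = 4271/(-3372) = 4271*(-1/3372) = -4271/3372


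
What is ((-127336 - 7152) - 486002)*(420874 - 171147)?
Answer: -154953106230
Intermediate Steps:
((-127336 - 7152) - 486002)*(420874 - 171147) = (-134488 - 486002)*249727 = -620490*249727 = -154953106230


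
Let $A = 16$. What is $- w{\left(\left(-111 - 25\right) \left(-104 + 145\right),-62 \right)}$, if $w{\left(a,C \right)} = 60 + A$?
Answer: $-76$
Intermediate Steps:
$w{\left(a,C \right)} = 76$ ($w{\left(a,C \right)} = 60 + 16 = 76$)
$- w{\left(\left(-111 - 25\right) \left(-104 + 145\right),-62 \right)} = \left(-1\right) 76 = -76$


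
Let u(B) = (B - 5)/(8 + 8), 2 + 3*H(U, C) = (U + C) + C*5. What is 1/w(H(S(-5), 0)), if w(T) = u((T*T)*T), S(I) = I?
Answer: -216/239 ≈ -0.90377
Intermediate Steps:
H(U, C) = -2/3 + 2*C + U/3 (H(U, C) = -2/3 + ((U + C) + C*5)/3 = -2/3 + ((C + U) + 5*C)/3 = -2/3 + (U + 6*C)/3 = -2/3 + (2*C + U/3) = -2/3 + 2*C + U/3)
u(B) = -5/16 + B/16 (u(B) = (-5 + B)/16 = (-5 + B)*(1/16) = -5/16 + B/16)
w(T) = -5/16 + T**3/16 (w(T) = -5/16 + ((T*T)*T)/16 = -5/16 + (T**2*T)/16 = -5/16 + T**3/16)
1/w(H(S(-5), 0)) = 1/(-5/16 + (-2/3 + 2*0 + (1/3)*(-5))**3/16) = 1/(-5/16 + (-2/3 + 0 - 5/3)**3/16) = 1/(-5/16 + (-7/3)**3/16) = 1/(-5/16 + (1/16)*(-343/27)) = 1/(-5/16 - 343/432) = 1/(-239/216) = -216/239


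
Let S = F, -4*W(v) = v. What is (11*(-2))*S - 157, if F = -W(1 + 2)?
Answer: -347/2 ≈ -173.50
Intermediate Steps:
W(v) = -v/4
F = ¾ (F = -(-1)*(1 + 2)/4 = -(-1)*3/4 = -1*(-¾) = ¾ ≈ 0.75000)
S = ¾ ≈ 0.75000
(11*(-2))*S - 157 = (11*(-2))*(¾) - 157 = -22*¾ - 157 = -33/2 - 157 = -347/2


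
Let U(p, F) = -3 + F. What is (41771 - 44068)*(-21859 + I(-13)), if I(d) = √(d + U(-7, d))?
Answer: 50210123 - 2297*I*√29 ≈ 5.021e+7 - 12370.0*I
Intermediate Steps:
I(d) = √(-3 + 2*d) (I(d) = √(d + (-3 + d)) = √(-3 + 2*d))
(41771 - 44068)*(-21859 + I(-13)) = (41771 - 44068)*(-21859 + √(-3 + 2*(-13))) = -2297*(-21859 + √(-3 - 26)) = -2297*(-21859 + √(-29)) = -2297*(-21859 + I*√29) = 50210123 - 2297*I*√29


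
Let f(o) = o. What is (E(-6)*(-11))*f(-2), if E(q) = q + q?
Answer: -264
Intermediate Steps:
E(q) = 2*q
(E(-6)*(-11))*f(-2) = ((2*(-6))*(-11))*(-2) = -12*(-11)*(-2) = 132*(-2) = -264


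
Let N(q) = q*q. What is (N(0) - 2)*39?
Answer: -78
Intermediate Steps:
N(q) = q²
(N(0) - 2)*39 = (0² - 2)*39 = (0 - 2)*39 = -2*39 = -78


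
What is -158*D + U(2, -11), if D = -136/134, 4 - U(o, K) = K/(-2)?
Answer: 21287/134 ≈ 158.86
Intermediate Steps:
U(o, K) = 4 + K/2 (U(o, K) = 4 - K/(-2) = 4 - K*(-1)/2 = 4 - (-1)*K/2 = 4 + K/2)
D = -68/67 (D = -136*1/134 = -68/67 ≈ -1.0149)
-158*D + U(2, -11) = -158*(-68/67) + (4 + (½)*(-11)) = 10744/67 + (4 - 11/2) = 10744/67 - 3/2 = 21287/134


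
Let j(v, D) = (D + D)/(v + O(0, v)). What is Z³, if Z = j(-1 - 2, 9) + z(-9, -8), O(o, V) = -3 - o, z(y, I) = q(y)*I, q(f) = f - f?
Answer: -27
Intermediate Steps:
q(f) = 0
z(y, I) = 0 (z(y, I) = 0*I = 0)
j(v, D) = 2*D/(-3 + v) (j(v, D) = (D + D)/(v + (-3 - 1*0)) = (2*D)/(v + (-3 + 0)) = (2*D)/(v - 3) = (2*D)/(-3 + v) = 2*D/(-3 + v))
Z = -3 (Z = 2*9/(-3 + (-1 - 2)) + 0 = 2*9/(-3 - 3) + 0 = 2*9/(-6) + 0 = 2*9*(-⅙) + 0 = -3 + 0 = -3)
Z³ = (-3)³ = -27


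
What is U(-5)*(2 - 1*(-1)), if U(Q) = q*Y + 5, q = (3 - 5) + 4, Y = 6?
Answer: 51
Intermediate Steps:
q = 2 (q = -2 + 4 = 2)
U(Q) = 17 (U(Q) = 2*6 + 5 = 12 + 5 = 17)
U(-5)*(2 - 1*(-1)) = 17*(2 - 1*(-1)) = 17*(2 + 1) = 17*3 = 51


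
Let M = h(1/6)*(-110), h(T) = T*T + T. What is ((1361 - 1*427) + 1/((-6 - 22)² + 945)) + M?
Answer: 28402301/31122 ≈ 912.61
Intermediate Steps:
h(T) = T + T² (h(T) = T² + T = T + T²)
M = -385/18 (M = ((1 + 1/6)/6)*(-110) = ((1 + ⅙)/6)*(-110) = ((⅙)*(7/6))*(-110) = (7/36)*(-110) = -385/18 ≈ -21.389)
((1361 - 1*427) + 1/((-6 - 22)² + 945)) + M = ((1361 - 1*427) + 1/((-6 - 22)² + 945)) - 385/18 = ((1361 - 427) + 1/((-28)² + 945)) - 385/18 = (934 + 1/(784 + 945)) - 385/18 = (934 + 1/1729) - 385/18 = 1614887/1729 - 385/18 = 28402301/31122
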